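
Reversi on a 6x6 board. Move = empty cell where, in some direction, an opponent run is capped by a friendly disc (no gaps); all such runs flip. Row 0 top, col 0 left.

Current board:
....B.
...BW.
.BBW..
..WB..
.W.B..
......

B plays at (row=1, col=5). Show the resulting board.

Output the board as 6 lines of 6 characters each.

Place B at (1,5); scan 8 dirs for brackets.
Dir NW: first cell 'B' (not opp) -> no flip
Dir N: first cell '.' (not opp) -> no flip
Dir NE: edge -> no flip
Dir W: opp run (1,4) capped by B -> flip
Dir E: edge -> no flip
Dir SW: first cell '.' (not opp) -> no flip
Dir S: first cell '.' (not opp) -> no flip
Dir SE: edge -> no flip
All flips: (1,4)

Answer: ....B.
...BBB
.BBW..
..WB..
.W.B..
......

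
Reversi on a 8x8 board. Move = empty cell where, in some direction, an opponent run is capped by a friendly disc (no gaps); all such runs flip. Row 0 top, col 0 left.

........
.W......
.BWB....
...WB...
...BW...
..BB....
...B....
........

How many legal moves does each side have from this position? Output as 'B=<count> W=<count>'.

Answer: B=5 W=8

Derivation:
-- B to move --
(0,0): no bracket -> illegal
(0,1): flips 1 -> legal
(0,2): no bracket -> illegal
(1,0): no bracket -> illegal
(1,2): no bracket -> illegal
(1,3): no bracket -> illegal
(2,0): no bracket -> illegal
(2,4): no bracket -> illegal
(3,1): no bracket -> illegal
(3,2): flips 1 -> legal
(3,5): flips 1 -> legal
(4,2): no bracket -> illegal
(4,5): flips 1 -> legal
(5,4): flips 1 -> legal
(5,5): no bracket -> illegal
B mobility = 5
-- W to move --
(1,0): no bracket -> illegal
(1,2): no bracket -> illegal
(1,3): flips 1 -> legal
(1,4): no bracket -> illegal
(2,0): flips 1 -> legal
(2,4): flips 2 -> legal
(2,5): no bracket -> illegal
(3,0): no bracket -> illegal
(3,1): flips 1 -> legal
(3,2): no bracket -> illegal
(3,5): flips 1 -> legal
(4,1): no bracket -> illegal
(4,2): flips 1 -> legal
(4,5): no bracket -> illegal
(5,1): no bracket -> illegal
(5,4): no bracket -> illegal
(6,1): no bracket -> illegal
(6,2): flips 1 -> legal
(6,4): no bracket -> illegal
(7,2): no bracket -> illegal
(7,3): flips 3 -> legal
(7,4): no bracket -> illegal
W mobility = 8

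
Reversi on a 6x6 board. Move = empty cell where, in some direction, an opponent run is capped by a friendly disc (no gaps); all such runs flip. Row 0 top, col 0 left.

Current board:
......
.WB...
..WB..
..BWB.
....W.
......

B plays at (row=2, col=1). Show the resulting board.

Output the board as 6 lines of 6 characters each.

Place B at (2,1); scan 8 dirs for brackets.
Dir NW: first cell '.' (not opp) -> no flip
Dir N: opp run (1,1), next='.' -> no flip
Dir NE: first cell 'B' (not opp) -> no flip
Dir W: first cell '.' (not opp) -> no flip
Dir E: opp run (2,2) capped by B -> flip
Dir SW: first cell '.' (not opp) -> no flip
Dir S: first cell '.' (not opp) -> no flip
Dir SE: first cell 'B' (not opp) -> no flip
All flips: (2,2)

Answer: ......
.WB...
.BBB..
..BWB.
....W.
......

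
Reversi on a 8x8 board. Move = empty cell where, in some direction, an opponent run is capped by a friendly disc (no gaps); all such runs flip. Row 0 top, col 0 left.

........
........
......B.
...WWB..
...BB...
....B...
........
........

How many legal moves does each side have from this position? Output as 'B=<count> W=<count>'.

-- B to move --
(2,2): flips 1 -> legal
(2,3): flips 1 -> legal
(2,4): flips 1 -> legal
(2,5): flips 1 -> legal
(3,2): flips 2 -> legal
(4,2): no bracket -> illegal
(4,5): no bracket -> illegal
B mobility = 5
-- W to move --
(1,5): no bracket -> illegal
(1,6): no bracket -> illegal
(1,7): no bracket -> illegal
(2,4): no bracket -> illegal
(2,5): no bracket -> illegal
(2,7): no bracket -> illegal
(3,2): no bracket -> illegal
(3,6): flips 1 -> legal
(3,7): no bracket -> illegal
(4,2): no bracket -> illegal
(4,5): no bracket -> illegal
(4,6): no bracket -> illegal
(5,2): flips 1 -> legal
(5,3): flips 1 -> legal
(5,5): flips 1 -> legal
(6,3): no bracket -> illegal
(6,4): flips 2 -> legal
(6,5): no bracket -> illegal
W mobility = 5

Answer: B=5 W=5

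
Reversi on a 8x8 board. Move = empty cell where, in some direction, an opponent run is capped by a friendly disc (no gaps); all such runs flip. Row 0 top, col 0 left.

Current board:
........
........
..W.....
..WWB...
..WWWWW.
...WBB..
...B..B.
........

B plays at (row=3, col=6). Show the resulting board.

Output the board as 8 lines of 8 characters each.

Answer: ........
........
..W.....
..WWB.B.
..WWWBW.
...WBB..
...B..B.
........

Derivation:
Place B at (3,6); scan 8 dirs for brackets.
Dir NW: first cell '.' (not opp) -> no flip
Dir N: first cell '.' (not opp) -> no flip
Dir NE: first cell '.' (not opp) -> no flip
Dir W: first cell '.' (not opp) -> no flip
Dir E: first cell '.' (not opp) -> no flip
Dir SW: opp run (4,5) capped by B -> flip
Dir S: opp run (4,6), next='.' -> no flip
Dir SE: first cell '.' (not opp) -> no flip
All flips: (4,5)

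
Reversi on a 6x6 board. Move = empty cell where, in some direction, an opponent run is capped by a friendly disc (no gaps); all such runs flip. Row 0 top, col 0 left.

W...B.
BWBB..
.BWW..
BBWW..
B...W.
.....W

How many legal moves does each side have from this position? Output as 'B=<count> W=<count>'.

-- B to move --
(0,1): flips 1 -> legal
(0,2): no bracket -> illegal
(1,4): no bracket -> illegal
(2,0): no bracket -> illegal
(2,4): flips 2 -> legal
(3,4): flips 3 -> legal
(3,5): no bracket -> illegal
(4,1): no bracket -> illegal
(4,2): flips 2 -> legal
(4,3): flips 3 -> legal
(4,5): no bracket -> illegal
(5,3): no bracket -> illegal
(5,4): no bracket -> illegal
B mobility = 5
-- W to move --
(0,1): flips 1 -> legal
(0,2): flips 1 -> legal
(0,3): flips 1 -> legal
(0,5): no bracket -> illegal
(1,4): flips 2 -> legal
(1,5): no bracket -> illegal
(2,0): flips 2 -> legal
(2,4): no bracket -> illegal
(4,1): flips 2 -> legal
(4,2): no bracket -> illegal
(5,0): no bracket -> illegal
(5,1): no bracket -> illegal
W mobility = 6

Answer: B=5 W=6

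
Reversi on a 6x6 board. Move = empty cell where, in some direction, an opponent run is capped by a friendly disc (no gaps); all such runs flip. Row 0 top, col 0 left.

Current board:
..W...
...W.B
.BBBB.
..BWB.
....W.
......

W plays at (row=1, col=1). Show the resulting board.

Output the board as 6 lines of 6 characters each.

Answer: ..W...
.W.W.B
.BWBB.
..BWB.
....W.
......

Derivation:
Place W at (1,1); scan 8 dirs for brackets.
Dir NW: first cell '.' (not opp) -> no flip
Dir N: first cell '.' (not opp) -> no flip
Dir NE: first cell 'W' (not opp) -> no flip
Dir W: first cell '.' (not opp) -> no flip
Dir E: first cell '.' (not opp) -> no flip
Dir SW: first cell '.' (not opp) -> no flip
Dir S: opp run (2,1), next='.' -> no flip
Dir SE: opp run (2,2) capped by W -> flip
All flips: (2,2)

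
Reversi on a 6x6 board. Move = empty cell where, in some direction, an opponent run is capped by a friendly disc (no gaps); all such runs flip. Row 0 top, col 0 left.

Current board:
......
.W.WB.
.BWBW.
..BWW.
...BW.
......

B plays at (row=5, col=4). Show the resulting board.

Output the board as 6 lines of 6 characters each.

Answer: ......
.W.WB.
.BWBB.
..BWB.
...BB.
....B.

Derivation:
Place B at (5,4); scan 8 dirs for brackets.
Dir NW: first cell 'B' (not opp) -> no flip
Dir N: opp run (4,4) (3,4) (2,4) capped by B -> flip
Dir NE: first cell '.' (not opp) -> no flip
Dir W: first cell '.' (not opp) -> no flip
Dir E: first cell '.' (not opp) -> no flip
Dir SW: edge -> no flip
Dir S: edge -> no flip
Dir SE: edge -> no flip
All flips: (2,4) (3,4) (4,4)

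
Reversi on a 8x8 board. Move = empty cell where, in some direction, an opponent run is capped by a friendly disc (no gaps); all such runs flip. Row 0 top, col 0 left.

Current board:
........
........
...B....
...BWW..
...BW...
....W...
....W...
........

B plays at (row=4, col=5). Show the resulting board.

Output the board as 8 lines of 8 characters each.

Answer: ........
........
...B....
...BBW..
...BBB..
....W...
....W...
........

Derivation:
Place B at (4,5); scan 8 dirs for brackets.
Dir NW: opp run (3,4) capped by B -> flip
Dir N: opp run (3,5), next='.' -> no flip
Dir NE: first cell '.' (not opp) -> no flip
Dir W: opp run (4,4) capped by B -> flip
Dir E: first cell '.' (not opp) -> no flip
Dir SW: opp run (5,4), next='.' -> no flip
Dir S: first cell '.' (not opp) -> no flip
Dir SE: first cell '.' (not opp) -> no flip
All flips: (3,4) (4,4)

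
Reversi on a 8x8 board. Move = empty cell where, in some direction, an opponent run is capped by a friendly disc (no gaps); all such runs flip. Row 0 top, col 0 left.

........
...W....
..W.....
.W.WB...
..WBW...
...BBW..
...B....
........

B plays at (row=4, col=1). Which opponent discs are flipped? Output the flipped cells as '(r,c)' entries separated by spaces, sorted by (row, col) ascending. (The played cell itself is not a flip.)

Dir NW: first cell '.' (not opp) -> no flip
Dir N: opp run (3,1), next='.' -> no flip
Dir NE: first cell '.' (not opp) -> no flip
Dir W: first cell '.' (not opp) -> no flip
Dir E: opp run (4,2) capped by B -> flip
Dir SW: first cell '.' (not opp) -> no flip
Dir S: first cell '.' (not opp) -> no flip
Dir SE: first cell '.' (not opp) -> no flip

Answer: (4,2)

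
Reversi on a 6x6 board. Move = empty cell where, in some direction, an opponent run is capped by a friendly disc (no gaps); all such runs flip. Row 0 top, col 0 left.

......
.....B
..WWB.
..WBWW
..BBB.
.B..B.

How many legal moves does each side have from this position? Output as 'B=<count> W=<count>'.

-- B to move --
(1,1): flips 1 -> legal
(1,2): flips 2 -> legal
(1,3): flips 1 -> legal
(1,4): no bracket -> illegal
(2,1): flips 3 -> legal
(2,5): flips 1 -> legal
(3,1): flips 1 -> legal
(4,1): no bracket -> illegal
(4,5): no bracket -> illegal
B mobility = 6
-- W to move --
(0,4): no bracket -> illegal
(0,5): no bracket -> illegal
(1,3): flips 1 -> legal
(1,4): flips 1 -> legal
(2,5): flips 1 -> legal
(3,1): no bracket -> illegal
(4,0): no bracket -> illegal
(4,1): no bracket -> illegal
(4,5): no bracket -> illegal
(5,0): no bracket -> illegal
(5,2): flips 2 -> legal
(5,3): flips 3 -> legal
(5,5): flips 2 -> legal
W mobility = 6

Answer: B=6 W=6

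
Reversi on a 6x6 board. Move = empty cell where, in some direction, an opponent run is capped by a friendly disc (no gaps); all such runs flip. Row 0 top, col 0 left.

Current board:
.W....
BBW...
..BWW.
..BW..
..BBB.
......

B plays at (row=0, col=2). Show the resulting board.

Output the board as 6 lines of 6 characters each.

Place B at (0,2); scan 8 dirs for brackets.
Dir NW: edge -> no flip
Dir N: edge -> no flip
Dir NE: edge -> no flip
Dir W: opp run (0,1), next='.' -> no flip
Dir E: first cell '.' (not opp) -> no flip
Dir SW: first cell 'B' (not opp) -> no flip
Dir S: opp run (1,2) capped by B -> flip
Dir SE: first cell '.' (not opp) -> no flip
All flips: (1,2)

Answer: .WB...
BBB...
..BWW.
..BW..
..BBB.
......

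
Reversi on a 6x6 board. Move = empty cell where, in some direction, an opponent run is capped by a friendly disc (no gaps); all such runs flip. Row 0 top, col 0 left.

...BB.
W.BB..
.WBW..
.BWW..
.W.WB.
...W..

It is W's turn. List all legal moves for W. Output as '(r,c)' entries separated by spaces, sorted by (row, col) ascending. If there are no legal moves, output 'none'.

(0,1): flips 1 -> legal
(0,2): flips 2 -> legal
(0,5): no bracket -> illegal
(1,1): flips 1 -> legal
(1,4): no bracket -> illegal
(1,5): no bracket -> illegal
(2,0): no bracket -> illegal
(2,4): no bracket -> illegal
(3,0): flips 1 -> legal
(3,4): no bracket -> illegal
(3,5): flips 1 -> legal
(4,0): no bracket -> illegal
(4,2): no bracket -> illegal
(4,5): flips 1 -> legal
(5,4): no bracket -> illegal
(5,5): flips 1 -> legal

Answer: (0,1) (0,2) (1,1) (3,0) (3,5) (4,5) (5,5)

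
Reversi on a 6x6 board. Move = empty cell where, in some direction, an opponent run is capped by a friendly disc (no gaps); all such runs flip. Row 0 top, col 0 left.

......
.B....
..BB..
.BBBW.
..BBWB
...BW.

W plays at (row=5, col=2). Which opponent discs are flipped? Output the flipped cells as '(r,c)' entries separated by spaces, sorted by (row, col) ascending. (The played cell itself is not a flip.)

Answer: (4,3) (5,3)

Derivation:
Dir NW: first cell '.' (not opp) -> no flip
Dir N: opp run (4,2) (3,2) (2,2), next='.' -> no flip
Dir NE: opp run (4,3) capped by W -> flip
Dir W: first cell '.' (not opp) -> no flip
Dir E: opp run (5,3) capped by W -> flip
Dir SW: edge -> no flip
Dir S: edge -> no flip
Dir SE: edge -> no flip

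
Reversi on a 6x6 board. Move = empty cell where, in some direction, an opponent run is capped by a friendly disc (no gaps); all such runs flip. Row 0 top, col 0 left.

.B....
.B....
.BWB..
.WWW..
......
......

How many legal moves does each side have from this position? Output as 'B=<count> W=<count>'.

-- B to move --
(1,2): no bracket -> illegal
(1,3): no bracket -> illegal
(2,0): no bracket -> illegal
(2,4): no bracket -> illegal
(3,0): no bracket -> illegal
(3,4): no bracket -> illegal
(4,0): no bracket -> illegal
(4,1): flips 2 -> legal
(4,2): no bracket -> illegal
(4,3): flips 2 -> legal
(4,4): flips 2 -> legal
B mobility = 3
-- W to move --
(0,0): flips 1 -> legal
(0,2): no bracket -> illegal
(1,0): flips 1 -> legal
(1,2): no bracket -> illegal
(1,3): flips 1 -> legal
(1,4): flips 1 -> legal
(2,0): flips 1 -> legal
(2,4): flips 1 -> legal
(3,0): no bracket -> illegal
(3,4): no bracket -> illegal
W mobility = 6

Answer: B=3 W=6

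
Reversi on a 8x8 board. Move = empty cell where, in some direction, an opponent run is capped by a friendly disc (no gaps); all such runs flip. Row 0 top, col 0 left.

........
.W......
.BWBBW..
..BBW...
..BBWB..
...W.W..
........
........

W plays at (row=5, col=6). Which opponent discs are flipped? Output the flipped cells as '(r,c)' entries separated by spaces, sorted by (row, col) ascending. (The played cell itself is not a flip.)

Answer: (4,5)

Derivation:
Dir NW: opp run (4,5) capped by W -> flip
Dir N: first cell '.' (not opp) -> no flip
Dir NE: first cell '.' (not opp) -> no flip
Dir W: first cell 'W' (not opp) -> no flip
Dir E: first cell '.' (not opp) -> no flip
Dir SW: first cell '.' (not opp) -> no flip
Dir S: first cell '.' (not opp) -> no flip
Dir SE: first cell '.' (not opp) -> no flip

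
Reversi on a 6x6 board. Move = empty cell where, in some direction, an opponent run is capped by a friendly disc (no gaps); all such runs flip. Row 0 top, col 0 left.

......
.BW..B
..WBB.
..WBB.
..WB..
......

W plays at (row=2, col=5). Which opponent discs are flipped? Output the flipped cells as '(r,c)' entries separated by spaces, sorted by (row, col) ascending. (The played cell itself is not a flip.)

Answer: (2,3) (2,4)

Derivation:
Dir NW: first cell '.' (not opp) -> no flip
Dir N: opp run (1,5), next='.' -> no flip
Dir NE: edge -> no flip
Dir W: opp run (2,4) (2,3) capped by W -> flip
Dir E: edge -> no flip
Dir SW: opp run (3,4) (4,3), next='.' -> no flip
Dir S: first cell '.' (not opp) -> no flip
Dir SE: edge -> no flip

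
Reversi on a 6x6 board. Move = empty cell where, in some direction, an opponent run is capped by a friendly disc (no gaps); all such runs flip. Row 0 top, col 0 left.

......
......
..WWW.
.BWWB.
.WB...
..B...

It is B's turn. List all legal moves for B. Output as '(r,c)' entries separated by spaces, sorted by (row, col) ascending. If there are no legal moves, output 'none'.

Answer: (1,2) (1,3) (1,4) (1,5) (3,0) (4,0) (5,1)

Derivation:
(1,1): no bracket -> illegal
(1,2): flips 3 -> legal
(1,3): flips 1 -> legal
(1,4): flips 1 -> legal
(1,5): flips 2 -> legal
(2,1): no bracket -> illegal
(2,5): no bracket -> illegal
(3,0): flips 1 -> legal
(3,5): no bracket -> illegal
(4,0): flips 1 -> legal
(4,3): no bracket -> illegal
(4,4): no bracket -> illegal
(5,0): no bracket -> illegal
(5,1): flips 1 -> legal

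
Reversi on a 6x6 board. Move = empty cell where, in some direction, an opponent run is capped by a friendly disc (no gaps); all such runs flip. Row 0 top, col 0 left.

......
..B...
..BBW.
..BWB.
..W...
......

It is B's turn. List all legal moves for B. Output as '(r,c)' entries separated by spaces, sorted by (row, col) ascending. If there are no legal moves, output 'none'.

Answer: (1,4) (2,5) (4,3) (4,4) (5,2)

Derivation:
(1,3): no bracket -> illegal
(1,4): flips 1 -> legal
(1,5): no bracket -> illegal
(2,5): flips 1 -> legal
(3,1): no bracket -> illegal
(3,5): no bracket -> illegal
(4,1): no bracket -> illegal
(4,3): flips 1 -> legal
(4,4): flips 1 -> legal
(5,1): no bracket -> illegal
(5,2): flips 1 -> legal
(5,3): no bracket -> illegal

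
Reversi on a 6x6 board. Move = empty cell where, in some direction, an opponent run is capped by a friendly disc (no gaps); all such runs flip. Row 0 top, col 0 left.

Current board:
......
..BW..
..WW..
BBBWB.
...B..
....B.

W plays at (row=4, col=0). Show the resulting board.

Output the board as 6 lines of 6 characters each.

Place W at (4,0); scan 8 dirs for brackets.
Dir NW: edge -> no flip
Dir N: opp run (3,0), next='.' -> no flip
Dir NE: opp run (3,1) capped by W -> flip
Dir W: edge -> no flip
Dir E: first cell '.' (not opp) -> no flip
Dir SW: edge -> no flip
Dir S: first cell '.' (not opp) -> no flip
Dir SE: first cell '.' (not opp) -> no flip
All flips: (3,1)

Answer: ......
..BW..
..WW..
BWBWB.
W..B..
....B.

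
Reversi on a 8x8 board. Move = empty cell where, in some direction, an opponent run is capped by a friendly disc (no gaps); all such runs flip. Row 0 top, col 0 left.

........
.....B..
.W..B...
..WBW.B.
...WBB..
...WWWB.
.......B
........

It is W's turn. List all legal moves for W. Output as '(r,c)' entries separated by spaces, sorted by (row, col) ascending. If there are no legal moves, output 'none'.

(0,4): no bracket -> illegal
(0,5): no bracket -> illegal
(0,6): no bracket -> illegal
(1,3): no bracket -> illegal
(1,4): flips 1 -> legal
(1,6): no bracket -> illegal
(2,2): flips 2 -> legal
(2,3): flips 1 -> legal
(2,5): no bracket -> illegal
(2,6): no bracket -> illegal
(2,7): flips 2 -> legal
(3,5): flips 2 -> legal
(3,7): no bracket -> illegal
(4,2): no bracket -> illegal
(4,6): flips 2 -> legal
(4,7): no bracket -> illegal
(5,7): flips 1 -> legal
(6,5): no bracket -> illegal
(6,6): no bracket -> illegal
(7,6): no bracket -> illegal
(7,7): no bracket -> illegal

Answer: (1,4) (2,2) (2,3) (2,7) (3,5) (4,6) (5,7)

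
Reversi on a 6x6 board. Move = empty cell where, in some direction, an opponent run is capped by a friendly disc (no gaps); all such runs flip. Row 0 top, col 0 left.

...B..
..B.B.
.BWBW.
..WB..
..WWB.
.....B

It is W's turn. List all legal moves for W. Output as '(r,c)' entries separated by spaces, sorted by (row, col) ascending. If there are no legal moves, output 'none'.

Answer: (0,2) (0,4) (0,5) (1,0) (1,3) (2,0) (3,4) (4,5)

Derivation:
(0,1): no bracket -> illegal
(0,2): flips 1 -> legal
(0,4): flips 1 -> legal
(0,5): flips 2 -> legal
(1,0): flips 1 -> legal
(1,1): no bracket -> illegal
(1,3): flips 2 -> legal
(1,5): no bracket -> illegal
(2,0): flips 1 -> legal
(2,5): no bracket -> illegal
(3,0): no bracket -> illegal
(3,1): no bracket -> illegal
(3,4): flips 1 -> legal
(3,5): no bracket -> illegal
(4,5): flips 1 -> legal
(5,3): no bracket -> illegal
(5,4): no bracket -> illegal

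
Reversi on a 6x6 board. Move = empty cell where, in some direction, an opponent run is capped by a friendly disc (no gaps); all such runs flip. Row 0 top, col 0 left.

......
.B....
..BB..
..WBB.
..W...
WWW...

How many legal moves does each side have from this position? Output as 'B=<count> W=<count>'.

Answer: B=2 W=4

Derivation:
-- B to move --
(2,1): no bracket -> illegal
(3,1): flips 1 -> legal
(4,0): no bracket -> illegal
(4,1): flips 1 -> legal
(4,3): no bracket -> illegal
(5,3): no bracket -> illegal
B mobility = 2
-- W to move --
(0,0): no bracket -> illegal
(0,1): no bracket -> illegal
(0,2): no bracket -> illegal
(1,0): no bracket -> illegal
(1,2): flips 1 -> legal
(1,3): no bracket -> illegal
(1,4): flips 1 -> legal
(2,0): no bracket -> illegal
(2,1): no bracket -> illegal
(2,4): flips 1 -> legal
(2,5): no bracket -> illegal
(3,1): no bracket -> illegal
(3,5): flips 2 -> legal
(4,3): no bracket -> illegal
(4,4): no bracket -> illegal
(4,5): no bracket -> illegal
W mobility = 4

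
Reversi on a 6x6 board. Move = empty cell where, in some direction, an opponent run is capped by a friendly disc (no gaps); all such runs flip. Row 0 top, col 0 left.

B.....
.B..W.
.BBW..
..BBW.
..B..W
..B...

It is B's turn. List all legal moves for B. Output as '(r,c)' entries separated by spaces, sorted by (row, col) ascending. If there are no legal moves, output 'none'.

(0,3): no bracket -> illegal
(0,4): no bracket -> illegal
(0,5): flips 2 -> legal
(1,2): no bracket -> illegal
(1,3): flips 1 -> legal
(1,5): no bracket -> illegal
(2,4): flips 1 -> legal
(2,5): no bracket -> illegal
(3,5): flips 1 -> legal
(4,3): no bracket -> illegal
(4,4): no bracket -> illegal
(5,4): no bracket -> illegal
(5,5): no bracket -> illegal

Answer: (0,5) (1,3) (2,4) (3,5)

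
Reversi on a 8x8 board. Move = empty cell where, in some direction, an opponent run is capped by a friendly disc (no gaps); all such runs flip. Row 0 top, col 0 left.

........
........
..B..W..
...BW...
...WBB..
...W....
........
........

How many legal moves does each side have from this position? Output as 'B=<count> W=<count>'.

Answer: B=6 W=6

Derivation:
-- B to move --
(1,4): no bracket -> illegal
(1,5): no bracket -> illegal
(1,6): no bracket -> illegal
(2,3): flips 1 -> legal
(2,4): flips 1 -> legal
(2,6): no bracket -> illegal
(3,2): no bracket -> illegal
(3,5): flips 1 -> legal
(3,6): no bracket -> illegal
(4,2): flips 1 -> legal
(5,2): no bracket -> illegal
(5,4): no bracket -> illegal
(6,2): flips 1 -> legal
(6,3): flips 2 -> legal
(6,4): no bracket -> illegal
B mobility = 6
-- W to move --
(1,1): no bracket -> illegal
(1,2): no bracket -> illegal
(1,3): no bracket -> illegal
(2,1): no bracket -> illegal
(2,3): flips 1 -> legal
(2,4): no bracket -> illegal
(3,1): no bracket -> illegal
(3,2): flips 1 -> legal
(3,5): flips 1 -> legal
(3,6): no bracket -> illegal
(4,2): no bracket -> illegal
(4,6): flips 2 -> legal
(5,4): flips 1 -> legal
(5,5): no bracket -> illegal
(5,6): flips 1 -> legal
W mobility = 6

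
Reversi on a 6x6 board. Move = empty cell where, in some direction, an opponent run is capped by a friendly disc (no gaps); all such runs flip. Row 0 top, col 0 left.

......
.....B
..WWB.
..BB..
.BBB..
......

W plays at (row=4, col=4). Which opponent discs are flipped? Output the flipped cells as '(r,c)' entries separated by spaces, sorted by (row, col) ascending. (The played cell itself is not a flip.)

Dir NW: opp run (3,3) capped by W -> flip
Dir N: first cell '.' (not opp) -> no flip
Dir NE: first cell '.' (not opp) -> no flip
Dir W: opp run (4,3) (4,2) (4,1), next='.' -> no flip
Dir E: first cell '.' (not opp) -> no flip
Dir SW: first cell '.' (not opp) -> no flip
Dir S: first cell '.' (not opp) -> no flip
Dir SE: first cell '.' (not opp) -> no flip

Answer: (3,3)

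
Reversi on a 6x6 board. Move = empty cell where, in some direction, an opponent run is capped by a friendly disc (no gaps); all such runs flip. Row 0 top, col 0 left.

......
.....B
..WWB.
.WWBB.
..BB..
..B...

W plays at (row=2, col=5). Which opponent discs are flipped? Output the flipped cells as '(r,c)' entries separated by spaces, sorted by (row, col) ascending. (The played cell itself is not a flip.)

Answer: (2,4)

Derivation:
Dir NW: first cell '.' (not opp) -> no flip
Dir N: opp run (1,5), next='.' -> no flip
Dir NE: edge -> no flip
Dir W: opp run (2,4) capped by W -> flip
Dir E: edge -> no flip
Dir SW: opp run (3,4) (4,3) (5,2), next=edge -> no flip
Dir S: first cell '.' (not opp) -> no flip
Dir SE: edge -> no flip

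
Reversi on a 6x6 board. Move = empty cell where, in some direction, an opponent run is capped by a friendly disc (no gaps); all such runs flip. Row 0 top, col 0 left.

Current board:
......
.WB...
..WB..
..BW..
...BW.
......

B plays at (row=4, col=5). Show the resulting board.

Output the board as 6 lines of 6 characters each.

Place B at (4,5); scan 8 dirs for brackets.
Dir NW: first cell '.' (not opp) -> no flip
Dir N: first cell '.' (not opp) -> no flip
Dir NE: edge -> no flip
Dir W: opp run (4,4) capped by B -> flip
Dir E: edge -> no flip
Dir SW: first cell '.' (not opp) -> no flip
Dir S: first cell '.' (not opp) -> no flip
Dir SE: edge -> no flip
All flips: (4,4)

Answer: ......
.WB...
..WB..
..BW..
...BBB
......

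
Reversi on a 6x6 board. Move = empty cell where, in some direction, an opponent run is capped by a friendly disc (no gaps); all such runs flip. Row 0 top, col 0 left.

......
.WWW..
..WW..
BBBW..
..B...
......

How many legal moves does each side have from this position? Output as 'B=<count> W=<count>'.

-- B to move --
(0,0): no bracket -> illegal
(0,1): no bracket -> illegal
(0,2): flips 2 -> legal
(0,3): no bracket -> illegal
(0,4): flips 2 -> legal
(1,0): no bracket -> illegal
(1,4): flips 1 -> legal
(2,0): no bracket -> illegal
(2,1): no bracket -> illegal
(2,4): flips 1 -> legal
(3,4): flips 1 -> legal
(4,3): no bracket -> illegal
(4,4): no bracket -> illegal
B mobility = 5
-- W to move --
(2,0): no bracket -> illegal
(2,1): no bracket -> illegal
(4,0): flips 1 -> legal
(4,1): flips 1 -> legal
(4,3): no bracket -> illegal
(5,1): flips 1 -> legal
(5,2): flips 2 -> legal
(5,3): no bracket -> illegal
W mobility = 4

Answer: B=5 W=4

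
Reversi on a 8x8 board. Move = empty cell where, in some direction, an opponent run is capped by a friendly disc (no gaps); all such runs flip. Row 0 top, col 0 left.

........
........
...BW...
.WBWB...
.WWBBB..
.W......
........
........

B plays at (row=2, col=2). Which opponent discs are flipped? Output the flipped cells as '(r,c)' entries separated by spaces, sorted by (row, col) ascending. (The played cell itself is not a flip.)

Answer: (3,3)

Derivation:
Dir NW: first cell '.' (not opp) -> no flip
Dir N: first cell '.' (not opp) -> no flip
Dir NE: first cell '.' (not opp) -> no flip
Dir W: first cell '.' (not opp) -> no flip
Dir E: first cell 'B' (not opp) -> no flip
Dir SW: opp run (3,1), next='.' -> no flip
Dir S: first cell 'B' (not opp) -> no flip
Dir SE: opp run (3,3) capped by B -> flip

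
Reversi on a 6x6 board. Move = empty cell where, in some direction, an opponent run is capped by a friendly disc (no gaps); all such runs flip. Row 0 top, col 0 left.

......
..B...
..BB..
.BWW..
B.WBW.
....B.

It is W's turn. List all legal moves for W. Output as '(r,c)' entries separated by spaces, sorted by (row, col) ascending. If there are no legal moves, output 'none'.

Answer: (0,2) (1,1) (1,3) (1,4) (2,0) (3,0) (5,3)

Derivation:
(0,1): no bracket -> illegal
(0,2): flips 2 -> legal
(0,3): no bracket -> illegal
(1,1): flips 1 -> legal
(1,3): flips 1 -> legal
(1,4): flips 1 -> legal
(2,0): flips 1 -> legal
(2,1): no bracket -> illegal
(2,4): no bracket -> illegal
(3,0): flips 1 -> legal
(3,4): no bracket -> illegal
(4,1): no bracket -> illegal
(4,5): no bracket -> illegal
(5,0): no bracket -> illegal
(5,1): no bracket -> illegal
(5,2): no bracket -> illegal
(5,3): flips 1 -> legal
(5,5): no bracket -> illegal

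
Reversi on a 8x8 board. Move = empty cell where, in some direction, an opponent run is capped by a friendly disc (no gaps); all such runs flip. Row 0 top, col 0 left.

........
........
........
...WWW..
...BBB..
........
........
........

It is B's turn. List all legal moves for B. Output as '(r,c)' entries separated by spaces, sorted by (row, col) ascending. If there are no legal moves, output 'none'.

(2,2): flips 1 -> legal
(2,3): flips 2 -> legal
(2,4): flips 1 -> legal
(2,5): flips 2 -> legal
(2,6): flips 1 -> legal
(3,2): no bracket -> illegal
(3,6): no bracket -> illegal
(4,2): no bracket -> illegal
(4,6): no bracket -> illegal

Answer: (2,2) (2,3) (2,4) (2,5) (2,6)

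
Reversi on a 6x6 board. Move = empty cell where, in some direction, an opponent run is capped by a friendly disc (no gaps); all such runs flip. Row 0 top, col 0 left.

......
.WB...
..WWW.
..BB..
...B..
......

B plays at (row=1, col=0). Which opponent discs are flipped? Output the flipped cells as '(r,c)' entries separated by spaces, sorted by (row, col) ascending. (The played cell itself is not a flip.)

Answer: (1,1)

Derivation:
Dir NW: edge -> no flip
Dir N: first cell '.' (not opp) -> no flip
Dir NE: first cell '.' (not opp) -> no flip
Dir W: edge -> no flip
Dir E: opp run (1,1) capped by B -> flip
Dir SW: edge -> no flip
Dir S: first cell '.' (not opp) -> no flip
Dir SE: first cell '.' (not opp) -> no flip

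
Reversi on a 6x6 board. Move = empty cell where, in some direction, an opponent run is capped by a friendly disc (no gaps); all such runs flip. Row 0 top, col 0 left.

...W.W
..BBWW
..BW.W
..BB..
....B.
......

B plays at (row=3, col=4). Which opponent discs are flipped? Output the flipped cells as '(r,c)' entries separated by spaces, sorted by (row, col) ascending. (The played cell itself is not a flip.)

Dir NW: opp run (2,3) capped by B -> flip
Dir N: first cell '.' (not opp) -> no flip
Dir NE: opp run (2,5), next=edge -> no flip
Dir W: first cell 'B' (not opp) -> no flip
Dir E: first cell '.' (not opp) -> no flip
Dir SW: first cell '.' (not opp) -> no flip
Dir S: first cell 'B' (not opp) -> no flip
Dir SE: first cell '.' (not opp) -> no flip

Answer: (2,3)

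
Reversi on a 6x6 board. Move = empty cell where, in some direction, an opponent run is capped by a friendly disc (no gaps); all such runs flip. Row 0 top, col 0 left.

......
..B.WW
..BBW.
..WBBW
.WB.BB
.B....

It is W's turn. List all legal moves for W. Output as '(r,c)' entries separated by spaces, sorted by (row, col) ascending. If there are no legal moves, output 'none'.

(0,1): no bracket -> illegal
(0,2): flips 2 -> legal
(0,3): no bracket -> illegal
(1,1): no bracket -> illegal
(1,3): no bracket -> illegal
(2,1): flips 2 -> legal
(2,5): no bracket -> illegal
(3,1): no bracket -> illegal
(4,0): no bracket -> illegal
(4,3): flips 1 -> legal
(5,0): no bracket -> illegal
(5,2): flips 1 -> legal
(5,3): flips 1 -> legal
(5,4): flips 2 -> legal
(5,5): flips 1 -> legal

Answer: (0,2) (2,1) (4,3) (5,2) (5,3) (5,4) (5,5)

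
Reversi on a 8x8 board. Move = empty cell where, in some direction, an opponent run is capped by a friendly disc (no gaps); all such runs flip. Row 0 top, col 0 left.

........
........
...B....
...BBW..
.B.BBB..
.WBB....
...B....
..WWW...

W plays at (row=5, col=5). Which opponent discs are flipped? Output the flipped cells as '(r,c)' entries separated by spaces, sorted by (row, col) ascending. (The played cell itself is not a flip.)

Dir NW: opp run (4,4) (3,3), next='.' -> no flip
Dir N: opp run (4,5) capped by W -> flip
Dir NE: first cell '.' (not opp) -> no flip
Dir W: first cell '.' (not opp) -> no flip
Dir E: first cell '.' (not opp) -> no flip
Dir SW: first cell '.' (not opp) -> no flip
Dir S: first cell '.' (not opp) -> no flip
Dir SE: first cell '.' (not opp) -> no flip

Answer: (4,5)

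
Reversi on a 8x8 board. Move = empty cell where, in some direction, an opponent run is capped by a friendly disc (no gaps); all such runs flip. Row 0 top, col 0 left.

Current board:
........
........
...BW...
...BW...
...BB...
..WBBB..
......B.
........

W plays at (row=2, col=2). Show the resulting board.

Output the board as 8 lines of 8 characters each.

Place W at (2,2); scan 8 dirs for brackets.
Dir NW: first cell '.' (not opp) -> no flip
Dir N: first cell '.' (not opp) -> no flip
Dir NE: first cell '.' (not opp) -> no flip
Dir W: first cell '.' (not opp) -> no flip
Dir E: opp run (2,3) capped by W -> flip
Dir SW: first cell '.' (not opp) -> no flip
Dir S: first cell '.' (not opp) -> no flip
Dir SE: opp run (3,3) (4,4) (5,5) (6,6), next='.' -> no flip
All flips: (2,3)

Answer: ........
........
..WWW...
...BW...
...BB...
..WBBB..
......B.
........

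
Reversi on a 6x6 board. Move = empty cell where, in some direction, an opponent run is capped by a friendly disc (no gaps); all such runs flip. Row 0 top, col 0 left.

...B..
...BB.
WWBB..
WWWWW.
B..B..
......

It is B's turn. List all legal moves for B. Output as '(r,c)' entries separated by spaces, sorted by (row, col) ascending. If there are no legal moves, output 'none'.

Answer: (1,0) (2,5) (4,1) (4,2) (4,4) (4,5)

Derivation:
(1,0): flips 4 -> legal
(1,1): no bracket -> illegal
(1,2): no bracket -> illegal
(2,4): no bracket -> illegal
(2,5): flips 1 -> legal
(3,5): no bracket -> illegal
(4,1): flips 1 -> legal
(4,2): flips 1 -> legal
(4,4): flips 1 -> legal
(4,5): flips 1 -> legal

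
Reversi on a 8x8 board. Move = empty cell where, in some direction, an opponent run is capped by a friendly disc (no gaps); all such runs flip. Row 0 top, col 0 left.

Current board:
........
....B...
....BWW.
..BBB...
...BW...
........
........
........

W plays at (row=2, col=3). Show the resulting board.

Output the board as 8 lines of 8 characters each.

Place W at (2,3); scan 8 dirs for brackets.
Dir NW: first cell '.' (not opp) -> no flip
Dir N: first cell '.' (not opp) -> no flip
Dir NE: opp run (1,4), next='.' -> no flip
Dir W: first cell '.' (not opp) -> no flip
Dir E: opp run (2,4) capped by W -> flip
Dir SW: opp run (3,2), next='.' -> no flip
Dir S: opp run (3,3) (4,3), next='.' -> no flip
Dir SE: opp run (3,4), next='.' -> no flip
All flips: (2,4)

Answer: ........
....B...
...WWWW.
..BBB...
...BW...
........
........
........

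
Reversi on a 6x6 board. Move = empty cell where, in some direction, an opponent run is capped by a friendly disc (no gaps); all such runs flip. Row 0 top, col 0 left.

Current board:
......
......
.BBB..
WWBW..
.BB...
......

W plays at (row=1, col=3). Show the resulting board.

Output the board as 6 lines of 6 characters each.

Answer: ......
...W..
.BWW..
WWBW..
.BB...
......

Derivation:
Place W at (1,3); scan 8 dirs for brackets.
Dir NW: first cell '.' (not opp) -> no flip
Dir N: first cell '.' (not opp) -> no flip
Dir NE: first cell '.' (not opp) -> no flip
Dir W: first cell '.' (not opp) -> no flip
Dir E: first cell '.' (not opp) -> no flip
Dir SW: opp run (2,2) capped by W -> flip
Dir S: opp run (2,3) capped by W -> flip
Dir SE: first cell '.' (not opp) -> no flip
All flips: (2,2) (2,3)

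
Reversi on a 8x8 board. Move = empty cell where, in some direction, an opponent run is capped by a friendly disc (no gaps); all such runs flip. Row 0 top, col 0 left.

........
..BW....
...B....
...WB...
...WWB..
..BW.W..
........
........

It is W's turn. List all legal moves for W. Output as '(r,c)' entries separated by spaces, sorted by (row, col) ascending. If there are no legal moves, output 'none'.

Answer: (1,1) (2,4) (2,5) (3,5) (4,6) (5,1) (6,1)

Derivation:
(0,1): no bracket -> illegal
(0,2): no bracket -> illegal
(0,3): no bracket -> illegal
(1,1): flips 1 -> legal
(1,4): no bracket -> illegal
(2,1): no bracket -> illegal
(2,2): no bracket -> illegal
(2,4): flips 1 -> legal
(2,5): flips 1 -> legal
(3,2): no bracket -> illegal
(3,5): flips 2 -> legal
(3,6): no bracket -> illegal
(4,1): no bracket -> illegal
(4,2): no bracket -> illegal
(4,6): flips 1 -> legal
(5,1): flips 1 -> legal
(5,4): no bracket -> illegal
(5,6): no bracket -> illegal
(6,1): flips 1 -> legal
(6,2): no bracket -> illegal
(6,3): no bracket -> illegal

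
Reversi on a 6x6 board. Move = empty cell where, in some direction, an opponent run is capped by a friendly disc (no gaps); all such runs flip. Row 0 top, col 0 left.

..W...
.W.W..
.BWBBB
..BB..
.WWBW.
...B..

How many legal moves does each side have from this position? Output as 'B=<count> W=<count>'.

-- B to move --
(0,0): flips 2 -> legal
(0,1): flips 1 -> legal
(0,3): flips 1 -> legal
(0,4): no bracket -> illegal
(1,0): no bracket -> illegal
(1,2): flips 1 -> legal
(1,4): no bracket -> illegal
(2,0): no bracket -> illegal
(3,0): no bracket -> illegal
(3,1): flips 1 -> legal
(3,4): no bracket -> illegal
(3,5): flips 1 -> legal
(4,0): flips 2 -> legal
(4,5): flips 1 -> legal
(5,0): flips 1 -> legal
(5,1): flips 1 -> legal
(5,2): flips 1 -> legal
(5,4): no bracket -> illegal
(5,5): flips 1 -> legal
B mobility = 12
-- W to move --
(1,0): no bracket -> illegal
(1,2): no bracket -> illegal
(1,4): flips 2 -> legal
(1,5): flips 2 -> legal
(2,0): flips 1 -> legal
(3,0): no bracket -> illegal
(3,1): flips 1 -> legal
(3,4): no bracket -> illegal
(3,5): flips 1 -> legal
(5,2): no bracket -> illegal
(5,4): no bracket -> illegal
W mobility = 5

Answer: B=12 W=5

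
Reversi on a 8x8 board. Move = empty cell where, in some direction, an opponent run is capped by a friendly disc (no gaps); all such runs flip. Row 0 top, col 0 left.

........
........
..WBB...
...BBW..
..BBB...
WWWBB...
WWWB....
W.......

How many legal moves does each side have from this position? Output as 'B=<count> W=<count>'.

-- B to move --
(1,1): flips 1 -> legal
(1,2): no bracket -> illegal
(1,3): no bracket -> illegal
(2,1): flips 1 -> legal
(2,5): no bracket -> illegal
(2,6): flips 1 -> legal
(3,1): no bracket -> illegal
(3,2): no bracket -> illegal
(3,6): flips 1 -> legal
(4,0): no bracket -> illegal
(4,1): flips 1 -> legal
(4,5): no bracket -> illegal
(4,6): flips 1 -> legal
(7,1): flips 1 -> legal
(7,2): flips 2 -> legal
(7,3): no bracket -> illegal
B mobility = 8
-- W to move --
(1,2): no bracket -> illegal
(1,3): flips 1 -> legal
(1,4): no bracket -> illegal
(1,5): flips 3 -> legal
(2,5): flips 4 -> legal
(3,1): no bracket -> illegal
(3,2): flips 3 -> legal
(4,1): no bracket -> illegal
(4,5): no bracket -> illegal
(5,5): flips 4 -> legal
(6,4): flips 1 -> legal
(6,5): no bracket -> illegal
(7,2): no bracket -> illegal
(7,3): no bracket -> illegal
(7,4): flips 1 -> legal
W mobility = 7

Answer: B=8 W=7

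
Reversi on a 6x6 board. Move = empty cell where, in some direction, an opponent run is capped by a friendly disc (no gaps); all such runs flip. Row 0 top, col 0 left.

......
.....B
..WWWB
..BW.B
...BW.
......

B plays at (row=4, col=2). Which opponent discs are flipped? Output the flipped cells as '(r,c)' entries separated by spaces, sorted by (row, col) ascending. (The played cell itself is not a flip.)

Answer: (2,4) (3,3)

Derivation:
Dir NW: first cell '.' (not opp) -> no flip
Dir N: first cell 'B' (not opp) -> no flip
Dir NE: opp run (3,3) (2,4) capped by B -> flip
Dir W: first cell '.' (not opp) -> no flip
Dir E: first cell 'B' (not opp) -> no flip
Dir SW: first cell '.' (not opp) -> no flip
Dir S: first cell '.' (not opp) -> no flip
Dir SE: first cell '.' (not opp) -> no flip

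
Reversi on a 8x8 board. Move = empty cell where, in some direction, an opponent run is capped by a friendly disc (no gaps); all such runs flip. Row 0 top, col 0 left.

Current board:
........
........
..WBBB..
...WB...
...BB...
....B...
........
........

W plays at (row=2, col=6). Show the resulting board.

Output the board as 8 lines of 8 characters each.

Answer: ........
........
..WWWWW.
...WB...
...BB...
....B...
........
........

Derivation:
Place W at (2,6); scan 8 dirs for brackets.
Dir NW: first cell '.' (not opp) -> no flip
Dir N: first cell '.' (not opp) -> no flip
Dir NE: first cell '.' (not opp) -> no flip
Dir W: opp run (2,5) (2,4) (2,3) capped by W -> flip
Dir E: first cell '.' (not opp) -> no flip
Dir SW: first cell '.' (not opp) -> no flip
Dir S: first cell '.' (not opp) -> no flip
Dir SE: first cell '.' (not opp) -> no flip
All flips: (2,3) (2,4) (2,5)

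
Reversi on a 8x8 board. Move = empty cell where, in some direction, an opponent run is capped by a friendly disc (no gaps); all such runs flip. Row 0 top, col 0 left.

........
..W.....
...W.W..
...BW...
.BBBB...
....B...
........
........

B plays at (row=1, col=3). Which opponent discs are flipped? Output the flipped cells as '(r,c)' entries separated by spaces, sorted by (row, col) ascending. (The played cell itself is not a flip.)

Dir NW: first cell '.' (not opp) -> no flip
Dir N: first cell '.' (not opp) -> no flip
Dir NE: first cell '.' (not opp) -> no flip
Dir W: opp run (1,2), next='.' -> no flip
Dir E: first cell '.' (not opp) -> no flip
Dir SW: first cell '.' (not opp) -> no flip
Dir S: opp run (2,3) capped by B -> flip
Dir SE: first cell '.' (not opp) -> no flip

Answer: (2,3)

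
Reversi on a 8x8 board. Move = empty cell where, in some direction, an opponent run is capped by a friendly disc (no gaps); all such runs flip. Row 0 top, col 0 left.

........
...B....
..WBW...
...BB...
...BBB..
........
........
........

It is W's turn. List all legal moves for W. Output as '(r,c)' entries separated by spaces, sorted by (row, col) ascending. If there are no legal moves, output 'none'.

(0,2): flips 1 -> legal
(0,3): no bracket -> illegal
(0,4): flips 1 -> legal
(1,2): no bracket -> illegal
(1,4): no bracket -> illegal
(2,5): no bracket -> illegal
(3,2): no bracket -> illegal
(3,5): no bracket -> illegal
(3,6): no bracket -> illegal
(4,2): flips 1 -> legal
(4,6): no bracket -> illegal
(5,2): no bracket -> illegal
(5,3): no bracket -> illegal
(5,4): flips 2 -> legal
(5,5): flips 2 -> legal
(5,6): no bracket -> illegal

Answer: (0,2) (0,4) (4,2) (5,4) (5,5)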